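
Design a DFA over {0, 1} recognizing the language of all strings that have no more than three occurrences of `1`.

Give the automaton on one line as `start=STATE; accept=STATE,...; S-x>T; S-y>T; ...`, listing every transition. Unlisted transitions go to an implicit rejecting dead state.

start=s0; accept=s0,s1,s2,s3; s0-0>s0; s0-1>s1; s1-0>s1; s1-1>s2; s2-0>s2; s2-1>s3; s3-0>s3; s3-1>s4; s4-0>s4; s4-1>s4

Only the number of `1`s matters, and only up to 4. Make a chain s0 → s1 → s2 → s3 → s4 advanced by each `1` (with s4 absorbing); every other symbol self-loops. The accepting set is {s0, s1, s2, s3}.
5 states suffice.
        0   1  
>* s0   s0  s1 
 * s1   s1  s2 
 * s2   s2  s3 
 * s3   s3  s4 
   s4   s4  s4 
(> = start, * = accepting)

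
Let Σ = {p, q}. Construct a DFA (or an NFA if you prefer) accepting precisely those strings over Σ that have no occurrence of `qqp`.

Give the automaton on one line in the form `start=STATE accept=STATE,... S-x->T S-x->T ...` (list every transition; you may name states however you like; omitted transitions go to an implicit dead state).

start=S0 accept=S0,S1,S2 S0-p->S0 S0-q->S1 S1-p->S0 S1-q->S2 S2-p->S3 S2-q->S2 S3-p->S3 S3-q->S3

Track partial matches of the forbidden pattern `qqp`. State S3 is a dead state reached once `qqp` has occurred; every other state accepts. S0 means no part of `qqp` is currently matched.
4 states suffice.
        p   q  
>* S0   S0  S1 
 * S1   S0  S2 
 * S2   S3  S2 
   S3   S3  S3 
(> = start, * = accepting)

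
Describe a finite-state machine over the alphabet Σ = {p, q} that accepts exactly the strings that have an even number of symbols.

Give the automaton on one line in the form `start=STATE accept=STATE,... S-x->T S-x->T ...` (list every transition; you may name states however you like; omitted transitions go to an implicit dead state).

start=s0 accept=s0 s0-p->s1 s0-q->s1 s1-p->s0 s1-q->s0

Only the length mod 2 matters, so use a 2-cycle: from any state, every input symbol moves to the next state, wrapping s1 back to s0. Mark s0 accepting.
        p   q  
>* s0   s1  s1 
   s1   s0  s0 
(> = start, * = accepting)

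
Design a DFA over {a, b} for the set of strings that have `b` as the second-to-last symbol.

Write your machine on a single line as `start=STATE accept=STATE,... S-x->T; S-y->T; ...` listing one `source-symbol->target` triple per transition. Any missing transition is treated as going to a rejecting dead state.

start=S0; accept=S5,S6; S0-a->S1; S0-b->S2; S1-a->S3; S1-b->S4; S2-a->S5; S2-b->S6; S3-a->S3; S3-b->S4; S4-a->S5; S4-b->S6; S5-a->S3; S5-b->S4; S6-a->S5; S6-b->S6

Because acceptance depends on a position counted from the end, the machine has to buffer the most recent 2 symbols. Make each state the string of the last up-to-2 symbols read; on input `x` shift the window left and append `x`. Accept when the buffered window has length 2 and begins with `b`.
A 7-state machine:
        a   b  
>  S0   S1  S2 
   S1   S3  S4 
   S2   S5  S6 
   S3   S3  S4 
   S4   S5  S6 
 * S5   S3  S4 
 * S6   S5  S6 
(> = start, * = accepting)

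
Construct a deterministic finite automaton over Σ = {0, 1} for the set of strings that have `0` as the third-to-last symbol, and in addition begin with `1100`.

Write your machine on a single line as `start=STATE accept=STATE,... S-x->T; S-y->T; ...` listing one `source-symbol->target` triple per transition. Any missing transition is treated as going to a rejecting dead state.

start=q0; accept=q6,q7,q8,q9; q0-0->q1; q0-1->q2; q1-0->q1; q1-1->q1; q2-0->q1; q2-1->q3; q3-0->q4; q3-1->q1; q4-0->q5; q4-1->q1; q5-0->q6; q5-1->q7; q6-0->q6; q6-1->q7; q7-0->q8; q7-1->q9; q8-0->q5; q8-1->q10; q9-0->q11; q9-1->q12; q10-0->q8; q10-1->q9; q11-0->q5; q11-1->q10; q12-0->q11; q12-1->q12

Run two small machines in parallel and take their product. One (15 states) tracks the last 3 symbols read; the other (6 states) tracks whether the input so far still matches the prefix `1100`. Each combined state is a pair, one component from each; accept when both components accept. Minimizing collapses redundant product states.
13 states suffice.
          0    1  
>  q0     q1   q2 
   q1     q1   q1 
   q2     q1   q3 
   q3     q4   q1 
   q4     q5   q1 
   q5     q6   q7 
 * q6     q6   q7 
 * q7     q8   q9 
 * q8     q5  q10 
 * q9    q11  q12 
   q10    q8   q9 
   q11    q5  q10 
   q12   q11  q12 
(> = start, * = accepting)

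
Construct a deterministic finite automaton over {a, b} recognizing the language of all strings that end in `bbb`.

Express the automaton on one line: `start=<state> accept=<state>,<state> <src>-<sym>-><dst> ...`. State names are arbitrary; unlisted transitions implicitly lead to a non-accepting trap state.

start=q0 accept=q3 q0-a->q0 q0-b->q1 q1-a->q0 q1-b->q2 q2-a->q0 q2-b->q3 q3-a->q0 q3-b->q3

Let each state record the length of the longest suffix of the input read so far that is also a prefix of `bbb`. q1 means the last symbol is `b`; q2 means the last 2 symbols are `bb`; q3 means the last 3 symbols are `bbb`. Accept only at q3, where the string currently ends in `bbb`.
4 states suffice.
        a   b  
>  q0   q0  q1 
   q1   q0  q2 
   q2   q0  q3 
 * q3   q0  q3 
(> = start, * = accepting)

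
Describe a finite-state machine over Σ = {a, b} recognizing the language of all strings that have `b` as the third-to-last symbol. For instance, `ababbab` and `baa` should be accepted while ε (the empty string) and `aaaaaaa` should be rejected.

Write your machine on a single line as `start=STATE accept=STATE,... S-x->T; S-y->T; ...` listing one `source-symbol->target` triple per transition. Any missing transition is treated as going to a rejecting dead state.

Because acceptance depends on a position counted from the end, the machine has to buffer the most recent 3 symbols. Make each state the string of the last up-to-3 symbols read; on input `x` shift the window left and append `x`. Accept when the buffered window has length 3 and begins with `b`.
          a    b  
>  q0     q1   q2 
   q1     q3   q4 
   q2     q5   q6 
   q3     q7   q8 
   q4     q9  q10 
   q5    q11  q12 
   q6    q13  q14 
   q7     q7   q8 
   q8     q9  q10 
   q9    q11  q12 
   q10   q13  q14 
 * q11    q7   q8 
 * q12    q9  q10 
 * q13   q11  q12 
 * q14   q13  q14 
(> = start, * = accepting)

start=q0; accept=q11,q12,q13,q14; q0-a->q1; q0-b->q2; q1-a->q3; q1-b->q4; q2-a->q5; q2-b->q6; q3-a->q7; q3-b->q8; q4-a->q9; q4-b->q10; q5-a->q11; q5-b->q12; q6-a->q13; q6-b->q14; q7-a->q7; q7-b->q8; q8-a->q9; q8-b->q10; q9-a->q11; q9-b->q12; q10-a->q13; q10-b->q14; q11-a->q7; q11-b->q8; q12-a->q9; q12-b->q10; q13-a->q11; q13-b->q12; q14-a->q13; q14-b->q14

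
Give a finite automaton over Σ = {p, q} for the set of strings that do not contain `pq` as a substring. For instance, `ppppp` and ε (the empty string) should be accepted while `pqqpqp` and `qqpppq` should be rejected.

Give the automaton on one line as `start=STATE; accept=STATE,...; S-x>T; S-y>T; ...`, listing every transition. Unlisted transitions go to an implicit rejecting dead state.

start=S0; accept=S0,S1; S0-p>S1; S0-q>S0; S1-p>S1; S1-q>S2; S2-p>S2; S2-q>S2

This is the complement of 'contains `pq`'. Use the same substring-matching states — S0 through S2 holding how much of `pq` has just been matched — but flip the accepting set: everything except the trap S2 accepts.
With 3 states:
        p   q  
>* S0   S1  S0 
 * S1   S1  S2 
   S2   S2  S2 
(> = start, * = accepting)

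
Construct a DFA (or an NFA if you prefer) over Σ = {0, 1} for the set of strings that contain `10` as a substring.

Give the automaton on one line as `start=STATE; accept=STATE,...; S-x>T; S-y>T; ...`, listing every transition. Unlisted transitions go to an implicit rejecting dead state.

start=A; accept=C; A-0>A; A-1>B; B-0>C; B-1>B; C-0>C; C-1>C

States A..B record the length of the longest prefix of `10` that matches the current input suffix. Reaching C means `10` has been seen, and we stay there forever. Accept from C.
A 3-state machine:
       0  1 
>  A   A  B 
   B   C  B 
 * C   C  C 
(> = start, * = accepting)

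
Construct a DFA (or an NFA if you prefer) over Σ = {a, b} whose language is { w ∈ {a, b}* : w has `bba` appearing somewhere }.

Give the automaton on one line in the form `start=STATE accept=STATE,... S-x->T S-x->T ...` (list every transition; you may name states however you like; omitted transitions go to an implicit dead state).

Track how much of `bba` has been matched so far: state q0 is no progress, q3 is the absorbing accept state reached once `bba` has occurred. Intermediate states record partial matches; on a mismatch, fall back to the longest reusable overlap.
A 4-state machine:
        a   b  
>  q0   q0  q1 
   q1   q0  q2 
   q2   q3  q2 
 * q3   q3  q3 
(> = start, * = accepting)

start=q0 accept=q3 q0-a->q0 q0-b->q1 q1-a->q0 q1-b->q2 q2-a->q3 q2-b->q2 q3-a->q3 q3-b->q3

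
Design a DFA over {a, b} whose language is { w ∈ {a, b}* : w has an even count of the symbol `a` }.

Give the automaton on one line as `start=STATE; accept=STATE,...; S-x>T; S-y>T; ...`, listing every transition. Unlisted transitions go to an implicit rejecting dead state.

Keep the running count of `a`s modulo 2: each `a` advances along the cycle q0 → q1 → q0 while other symbols loop. Accept at q0.
With 2 states:
        a   b  
>* q0   q1  q0 
   q1   q0  q1 
(> = start, * = accepting)

start=q0; accept=q0; q0-a>q1; q0-b>q0; q1-a>q0; q1-b>q1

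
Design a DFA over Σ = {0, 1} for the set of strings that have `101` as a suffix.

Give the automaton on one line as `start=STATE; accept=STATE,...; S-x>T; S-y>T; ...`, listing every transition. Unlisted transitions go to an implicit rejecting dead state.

start=S0; accept=S3; S0-0>S0; S0-1>S1; S1-0>S2; S1-1>S1; S2-0>S0; S2-1>S3; S3-0>S2; S3-1>S1

Let each state record the length of the longest suffix of the input read so far that is also a prefix of `101`. S1 means the last symbol is `1`; S2 means the last 2 symbols are `10`; S3 means the last 3 symbols are `101`. Accept only at S3, where the string currently ends in `101`.
A 4-state machine:
        0   1  
>  S0   S0  S1 
   S1   S2  S1 
   S2   S0  S3 
 * S3   S2  S1 
(> = start, * = accepting)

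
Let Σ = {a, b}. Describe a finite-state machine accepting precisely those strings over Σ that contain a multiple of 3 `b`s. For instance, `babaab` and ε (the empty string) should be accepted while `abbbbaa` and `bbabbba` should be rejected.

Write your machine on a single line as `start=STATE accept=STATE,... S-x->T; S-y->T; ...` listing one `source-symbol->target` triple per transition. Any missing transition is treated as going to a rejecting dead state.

start=S0; accept=S0; S0-a->S0; S0-b->S1; S1-a->S1; S1-b->S2; S2-a->S2; S2-b->S0

The only thing that matters is how many `b`s have appeared, reduced mod 3. Use one state per residue: S0 for 0, …, S2 for 2. Reading `b` moves to the next residue; anything else stays put. S0 is accepting.
        a   b  
>* S0   S0  S1 
   S1   S1  S2 
   S2   S2  S0 
(> = start, * = accepting)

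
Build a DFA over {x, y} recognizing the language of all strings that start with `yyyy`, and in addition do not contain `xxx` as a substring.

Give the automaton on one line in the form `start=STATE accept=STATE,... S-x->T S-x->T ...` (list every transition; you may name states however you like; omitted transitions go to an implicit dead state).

start=S0 accept=S5,S6,S7 S0-x->S1 S0-y->S2 S1-x->S1 S1-y->S1 S2-x->S1 S2-y->S3 S3-x->S1 S3-y->S4 S4-x->S1 S4-y->S5 S5-x->S6 S5-y->S5 S6-x->S7 S6-y->S5 S7-x->S1 S7-y->S5

Build one automaton per condition and run them in lockstep. The first has 6 states tracking whether the input so far still matches the prefix `yyyy`; the second has 4 states tracking partial matches of the forbidden pattern `xxx`. A product state is a pair (one from each), accepting exactly when both do. After merging equivalent states the machine shrinks.
8 states suffice.
        x   y  
>  S0   S1  S2 
   S1   S1  S1 
   S2   S1  S3 
   S3   S1  S4 
   S4   S1  S5 
 * S5   S6  S5 
 * S6   S7  S5 
 * S7   S1  S5 
(> = start, * = accepting)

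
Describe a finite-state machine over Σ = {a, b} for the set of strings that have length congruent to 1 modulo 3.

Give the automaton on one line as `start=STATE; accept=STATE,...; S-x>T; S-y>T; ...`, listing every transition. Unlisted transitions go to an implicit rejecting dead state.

Count input length modulo 3: every symbol advances one step around the cycle S0 → S1 → S2 → S0. Accept at S1.
With 3 states:
        a   b  
>  S0   S1  S1 
 * S1   S2  S2 
   S2   S0  S0 
(> = start, * = accepting)

start=S0; accept=S1; S0-a>S1; S0-b>S1; S1-a>S2; S1-b>S2; S2-a>S0; S2-b>S0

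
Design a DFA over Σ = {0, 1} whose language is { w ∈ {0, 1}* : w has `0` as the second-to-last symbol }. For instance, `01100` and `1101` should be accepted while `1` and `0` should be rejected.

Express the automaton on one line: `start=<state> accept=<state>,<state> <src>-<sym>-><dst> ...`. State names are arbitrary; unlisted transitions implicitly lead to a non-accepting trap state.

start=S0 accept=S3,S4 S0-0->S1 S0-1->S2 S1-0->S3 S1-1->S4 S2-0->S5 S2-1->S6 S3-0->S3 S3-1->S4 S4-0->S5 S4-1->S6 S5-0->S3 S5-1->S4 S6-0->S5 S6-1->S6

Because acceptance depends on a position counted from the end, the machine has to buffer the most recent 2 symbols. Make each state the string of the last up-to-2 symbols read; on input `x` shift the window left and append `x`. Accept when the buffered window has length 2 and begins with `0`.
        0   1  
>  S0   S1  S2 
   S1   S3  S4 
   S2   S5  S6 
 * S3   S3  S4 
 * S4   S5  S6 
   S5   S3  S4 
   S6   S5  S6 
(> = start, * = accepting)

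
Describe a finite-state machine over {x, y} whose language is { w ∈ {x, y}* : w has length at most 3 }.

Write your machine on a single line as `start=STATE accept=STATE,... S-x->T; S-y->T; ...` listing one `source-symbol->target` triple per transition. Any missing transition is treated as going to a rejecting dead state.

start=S0; accept=S0,S1,S2,S3; S0-x->S1; S0-y->S1; S1-x->S2; S1-y->S2; S2-x->S3; S2-y->S3; S3-x->S4; S3-y->S4; S4-x->S4; S4-y->S4

We only need to distinguish lengths 0, 1, …, 3, and '>3'. Chain S0 → S1 → S2 → S3 → S4 on every symbol, with S4 looping. Accepting states: {S0, S1, S2, S3}.
        x   y  
>* S0   S1  S1 
 * S1   S2  S2 
 * S2   S3  S3 
 * S3   S4  S4 
   S4   S4  S4 
(> = start, * = accepting)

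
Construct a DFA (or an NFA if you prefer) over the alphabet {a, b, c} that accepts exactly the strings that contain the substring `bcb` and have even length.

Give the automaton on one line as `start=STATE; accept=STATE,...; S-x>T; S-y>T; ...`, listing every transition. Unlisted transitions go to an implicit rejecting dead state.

start=q0; accept=q7; q0-a>q1; q0-b>q2; q0-c>q1; q1-a>q0; q1-b>q3; q1-c>q0; q2-a>q0; q2-b>q3; q2-c>q4; q3-a>q1; q3-b>q2; q3-c>q5; q4-a>q1; q4-b>q6; q4-c>q1; q5-a>q0; q5-b>q7; q5-c>q0; q6-a>q7; q6-b>q7; q6-c>q7; q7-a>q6; q7-b>q6; q7-c>q6

Build one automaton per condition and run them in lockstep. The first has 4 states tracking whether and how much of `bcb` has been seen; the second has 2 states tracking the input length modulo 2. A product state is a pair (one from each), accepting exactly when both do.
        a   b   c  
>  q0   q1  q2  q1 
   q1   q0  q3  q0 
   q2   q0  q3  q4 
   q3   q1  q2  q5 
   q4   q1  q6  q1 
   q5   q0  q7  q0 
   q6   q7  q7  q7 
 * q7   q6  q6  q6 
(> = start, * = accepting)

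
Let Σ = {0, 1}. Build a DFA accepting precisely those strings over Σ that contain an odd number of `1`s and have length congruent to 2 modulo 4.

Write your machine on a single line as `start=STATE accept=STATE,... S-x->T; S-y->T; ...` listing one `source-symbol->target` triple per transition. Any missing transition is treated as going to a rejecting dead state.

start=A; accept=E; A-0->B; A-1->C; B-0->D; B-1->E; C-0->E; C-1->D; D-0->F; D-1->G; E-0->G; E-1->F; F-0->A; F-1->H; G-0->H; G-1->A; H-0->C; H-1->B

Build one automaton per condition and run them in lockstep. The first has 2 states tracking the count of `1`s modulo 2; the second has 4 states tracking the input length modulo 4. A product state is a pair (one from each), accepting exactly when both do.
       0  1 
>  A   B  C 
   B   D  E 
   C   E  D 
   D   F  G 
 * E   G  F 
   F   A  H 
   G   H  A 
   H   C  B 
(> = start, * = accepting)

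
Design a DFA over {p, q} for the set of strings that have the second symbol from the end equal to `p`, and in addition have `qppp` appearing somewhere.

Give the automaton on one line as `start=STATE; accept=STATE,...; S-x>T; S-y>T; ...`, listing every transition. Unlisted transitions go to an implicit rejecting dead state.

start=s0; accept=s8,s9; s0-p>s1; s0-q>s2; s1-p>s3; s1-q>s4; s2-p>s5; s2-q>s6; s3-p>s3; s3-q>s4; s4-p>s5; s4-q>s6; s5-p>s7; s5-q>s4; s6-p>s5; s6-q>s6; s7-p>s8; s7-q>s4; s8-p>s8; s8-q>s9; s9-p>s10; s9-q>s11; s10-p>s8; s10-q>s9; s11-p>s10; s11-q>s11

Build one automaton per condition and run them in lockstep. The first has 7 states tracking the last 2 symbols read; the second has 5 states tracking whether and how much of `qppp` has been seen. A product state is a pair (one from each), accepting exactly when both do.
12 states suffice.
          p    q  
>  s0     s1   s2 
   s1     s3   s4 
   s2     s5   s6 
   s3     s3   s4 
   s4     s5   s6 
   s5     s7   s4 
   s6     s5   s6 
   s7     s8   s4 
 * s8     s8   s9 
 * s9    s10  s11 
   s10    s8   s9 
   s11   s10  s11 
(> = start, * = accepting)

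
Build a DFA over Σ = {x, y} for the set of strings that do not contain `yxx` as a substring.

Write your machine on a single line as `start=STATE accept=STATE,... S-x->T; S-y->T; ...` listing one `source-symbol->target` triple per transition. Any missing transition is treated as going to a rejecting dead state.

start=S0; accept=S0,S1,S2; S0-x->S0; S0-y->S1; S1-x->S2; S1-y->S1; S2-x->S3; S2-y->S1; S3-x->S3; S3-y->S3

This is the complement of 'contains `yxx`'. Use the same substring-matching states — S0 through S3 holding how much of `yxx` has just been matched — but flip the accepting set: everything except the trap S3 accepts.
A 4-state machine:
        x   y  
>* S0   S0  S1 
 * S1   S2  S1 
 * S2   S3  S1 
   S3   S3  S3 
(> = start, * = accepting)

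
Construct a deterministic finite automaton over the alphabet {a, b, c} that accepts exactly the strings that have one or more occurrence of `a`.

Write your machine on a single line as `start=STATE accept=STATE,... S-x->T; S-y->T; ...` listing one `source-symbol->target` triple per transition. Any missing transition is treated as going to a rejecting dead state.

start=s0; accept=s1,s2; s0-a->s1; s0-b->s0; s0-c->s0; s1-a->s2; s1-b->s1; s1-c->s1; s2-a->s2; s2-b->s2; s2-c->s2

Only the number of `a`s matters, and only up to 2. Make a chain s0 → s1 → s2 advanced by each `a` (with s2 absorbing); every other symbol self-loops. The accepting set is {s1, s2}.
        a   b   c  
>  s0   s1  s0  s0 
 * s1   s2  s1  s1 
 * s2   s2  s2  s2 
(> = start, * = accepting)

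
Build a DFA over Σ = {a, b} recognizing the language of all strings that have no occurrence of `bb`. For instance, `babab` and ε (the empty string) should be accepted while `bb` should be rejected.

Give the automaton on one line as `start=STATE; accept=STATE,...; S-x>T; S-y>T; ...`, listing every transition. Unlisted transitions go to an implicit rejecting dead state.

Track partial matches of the forbidden pattern `bb`. State q2 is a dead state reached once `bb` has occurred; every other state accepts. q0 means no part of `bb` is currently matched.
        a   b  
>* q0   q0  q1 
 * q1   q0  q2 
   q2   q2  q2 
(> = start, * = accepting)

start=q0; accept=q0,q1; q0-a>q0; q0-b>q1; q1-a>q0; q1-b>q2; q2-a>q2; q2-b>q2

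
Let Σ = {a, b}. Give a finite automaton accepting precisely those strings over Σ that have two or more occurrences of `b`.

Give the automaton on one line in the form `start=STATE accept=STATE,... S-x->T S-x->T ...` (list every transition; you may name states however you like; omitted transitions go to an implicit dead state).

Count `b`s, saturating at 3: states s0 through s2 mean 0 through 2 `b`s seen; s3 means more than 2. Each `b` increments (capped at s3); other symbols loop. Accept from {s2, s3}.
A 4-state machine:
        a   b  
>  s0   s0  s1 
   s1   s1  s2 
 * s2   s2  s3 
 * s3   s3  s3 
(> = start, * = accepting)

start=s0 accept=s2,s3 s0-a->s0 s0-b->s1 s1-a->s1 s1-b->s2 s2-a->s2 s2-b->s3 s3-a->s3 s3-b->s3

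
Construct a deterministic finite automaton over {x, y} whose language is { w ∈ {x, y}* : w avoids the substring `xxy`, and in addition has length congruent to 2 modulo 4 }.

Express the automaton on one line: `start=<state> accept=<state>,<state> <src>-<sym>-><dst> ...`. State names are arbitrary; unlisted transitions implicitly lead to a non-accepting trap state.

Build one automaton per condition and run them in lockstep. The first has 4 states tracking partial matches of the forbidden pattern `xxy`; the second has 4 states tracking the input length modulo 4. A product state is a pair (one from each), accepting exactly when both do. Minimizing collapses redundant product states.
13 states suffice.
          x    y  
>  q0     q1   q2 
   q1     q3   q4 
   q2     q5   q4 
 * q3     q6   q7 
 * q4     q8   q9 
 * q5     q6   q9 
   q6    q10   q7 
   q7     q7   q7 
   q8    q10   q0 
   q9    q11   q0 
   q10   q12   q7 
   q11   q12   q2 
   q12    q3   q7 
(> = start, * = accepting)

start=q0 accept=q3,q4,q5 q0-x->q1 q0-y->q2 q1-x->q3 q1-y->q4 q2-x->q5 q2-y->q4 q3-x->q6 q3-y->q7 q4-x->q8 q4-y->q9 q5-x->q6 q5-y->q9 q6-x->q10 q6-y->q7 q7-x->q7 q7-y->q7 q8-x->q10 q8-y->q0 q9-x->q11 q9-y->q0 q10-x->q12 q10-y->q7 q11-x->q12 q11-y->q2 q12-x->q3 q12-y->q7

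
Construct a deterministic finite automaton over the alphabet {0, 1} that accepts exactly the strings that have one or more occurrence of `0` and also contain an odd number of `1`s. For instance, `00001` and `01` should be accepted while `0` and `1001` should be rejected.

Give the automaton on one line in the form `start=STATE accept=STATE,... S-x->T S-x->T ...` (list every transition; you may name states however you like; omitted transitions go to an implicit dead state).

Build one automaton per condition and run them in lockstep. One (3 states) tracks the count of `0`s, saturating at 2; the other (2 states) tracks the count of `1`s modulo 2. Each combined state is a pair, one component from each; accept when both components accept. Minimizing collapses redundant product states.
        0   1  
>  s0   s1  s2 
   s1   s1  s3 
   s2   s3  s0 
 * s3   s3  s1 
(> = start, * = accepting)

start=s0 accept=s3 s0-0->s1 s0-1->s2 s1-0->s1 s1-1->s3 s2-0->s3 s2-1->s0 s3-0->s3 s3-1->s1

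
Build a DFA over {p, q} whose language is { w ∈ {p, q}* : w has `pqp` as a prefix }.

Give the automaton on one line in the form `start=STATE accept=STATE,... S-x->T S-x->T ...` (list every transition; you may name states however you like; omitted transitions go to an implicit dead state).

Check the first 3 symbols one by one: s0 through s2 record how many have matched `pqp` so far; any wrong symbol goes to the dead state s4. After all 3 match we enter the accepting sink s3.
A 5-state machine:
        p   q  
>  s0   s1  s4 
   s1   s4  s2 
   s2   s3  s4 
 * s3   s3  s3 
   s4   s4  s4 
(> = start, * = accepting)

start=s0 accept=s3 s0-p->s1 s0-q->s4 s1-p->s4 s1-q->s2 s2-p->s3 s2-q->s4 s3-p->s3 s3-q->s3 s4-p->s4 s4-q->s4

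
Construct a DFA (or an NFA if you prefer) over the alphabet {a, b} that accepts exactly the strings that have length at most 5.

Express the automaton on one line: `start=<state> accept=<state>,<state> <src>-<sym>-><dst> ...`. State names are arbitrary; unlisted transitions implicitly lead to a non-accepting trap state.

We only need to distinguish lengths 0, 1, …, 5, and '>5'. Chain S0 → S1 → S2 → S3 → S4 → S5 → S6 on every symbol, with S6 looping. Accepting states: {S0, S1, S2, S3, S4, S5}.
7 states suffice.
        a   b  
>* S0   S1  S1 
 * S1   S2  S2 
 * S2   S3  S3 
 * S3   S4  S4 
 * S4   S5  S5 
 * S5   S6  S6 
   S6   S6  S6 
(> = start, * = accepting)

start=S0 accept=S0,S1,S2,S3,S4,S5 S0-a->S1 S0-b->S1 S1-a->S2 S1-b->S2 S2-a->S3 S2-b->S3 S3-a->S4 S3-b->S4 S4-a->S5 S4-b->S5 S5-a->S6 S5-b->S6 S6-a->S6 S6-b->S6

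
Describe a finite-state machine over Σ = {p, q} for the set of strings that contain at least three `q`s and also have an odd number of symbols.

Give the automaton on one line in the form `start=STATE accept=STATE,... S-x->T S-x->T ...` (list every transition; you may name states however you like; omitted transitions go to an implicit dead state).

Build one automaton per condition and run them in lockstep. One (5 states) tracks the count of `q`s, saturating at 4; the other (2 states) tracks the input length modulo 2. Each combined state is a pair, one component from each; accept when both components accept.
A 10-state machine:
        p   q  
>  s0   s1  s2 
   s1   s0  s3 
   s2   s3  s4 
   s3   s2  s5 
   s4   s5  s6 
   s5   s4  s7 
 * s6   s7  s8 
   s7   s6  s9 
   s8   s9  s9 
 * s9   s8  s8 
(> = start, * = accepting)

start=s0 accept=s6,s9 s0-p->s1 s0-q->s2 s1-p->s0 s1-q->s3 s2-p->s3 s2-q->s4 s3-p->s2 s3-q->s5 s4-p->s5 s4-q->s6 s5-p->s4 s5-q->s7 s6-p->s7 s6-q->s8 s7-p->s6 s7-q->s9 s8-p->s9 s8-q->s9 s9-p->s8 s9-q->s8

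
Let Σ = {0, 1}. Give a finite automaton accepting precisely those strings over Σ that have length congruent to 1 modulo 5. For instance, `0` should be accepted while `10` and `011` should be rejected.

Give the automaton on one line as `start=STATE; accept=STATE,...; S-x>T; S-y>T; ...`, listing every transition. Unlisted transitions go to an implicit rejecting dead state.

Count input length modulo 5: every symbol advances one step around the cycle s0 → s1 → s2 → s3 → s4 → s0. Accept at s1.
A 5-state machine:
        0   1  
>  s0   s1  s1 
 * s1   s2  s2 
   s2   s3  s3 
   s3   s4  s4 
   s4   s0  s0 
(> = start, * = accepting)

start=s0; accept=s1; s0-0>s1; s0-1>s1; s1-0>s2; s1-1>s2; s2-0>s3; s2-1>s3; s3-0>s4; s3-1>s4; s4-0>s0; s4-1>s0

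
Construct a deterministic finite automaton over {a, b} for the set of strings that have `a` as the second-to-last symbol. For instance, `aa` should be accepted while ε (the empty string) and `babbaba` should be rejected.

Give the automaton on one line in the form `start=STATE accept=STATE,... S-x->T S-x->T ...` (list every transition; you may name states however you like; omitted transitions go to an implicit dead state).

Because acceptance depends on a position counted from the end, the machine has to buffer the most recent 2 symbols. Make each state the string of the last up-to-2 symbols read; on input `x` shift the window left and append `x`. Accept when the buffered window has length 2 and begins with `a`.
With 7 states:
        a   b  
>  q0   q1  q2 
   q1   q3  q4 
   q2   q5  q6 
 * q3   q3  q4 
 * q4   q5  q6 
   q5   q3  q4 
   q6   q5  q6 
(> = start, * = accepting)

start=q0 accept=q3,q4 q0-a->q1 q0-b->q2 q1-a->q3 q1-b->q4 q2-a->q5 q2-b->q6 q3-a->q3 q3-b->q4 q4-a->q5 q4-b->q6 q5-a->q3 q5-b->q4 q6-a->q5 q6-b->q6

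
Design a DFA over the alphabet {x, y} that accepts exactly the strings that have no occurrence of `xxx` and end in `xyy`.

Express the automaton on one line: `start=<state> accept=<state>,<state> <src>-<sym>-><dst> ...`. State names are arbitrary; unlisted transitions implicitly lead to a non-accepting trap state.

Build one automaton per condition and run them in lockstep. One (4 states) tracks partial matches of the forbidden pattern `xxx`; the other (4 states) tracks how much of the suffix `xyy` has currently been matched. Each combined state is a pair, one component from each; accept when both components accept. Minimizing collapses redundant product states.
6 states suffice.
        x   y  
>  s0   s1  s0 
   s1   s2  s3 
   s2   s4  s3 
   s3   s1  s5 
   s4   s4  s4 
 * s5   s1  s0 
(> = start, * = accepting)

start=s0 accept=s5 s0-x->s1 s0-y->s0 s1-x->s2 s1-y->s3 s2-x->s4 s2-y->s3 s3-x->s1 s3-y->s5 s4-x->s4 s4-y->s4 s5-x->s1 s5-y->s0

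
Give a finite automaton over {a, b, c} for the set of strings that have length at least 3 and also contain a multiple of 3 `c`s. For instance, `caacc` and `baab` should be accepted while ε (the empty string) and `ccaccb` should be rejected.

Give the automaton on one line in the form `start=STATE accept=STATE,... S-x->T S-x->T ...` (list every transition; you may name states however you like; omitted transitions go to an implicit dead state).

start=q0 accept=q6,q9 q0-a->q1 q0-b->q1 q0-c->q2 q1-a->q3 q1-b->q3 q1-c->q4 q2-a->q4 q2-b->q4 q2-c->q5 q3-a->q6 q3-b->q6 q3-c->q7 q4-a->q7 q4-b->q7 q4-c->q8 q5-a->q8 q5-b->q8 q5-c->q6 q6-a->q9 q6-b->q9 q6-c->q10 q7-a->q10 q7-b->q10 q7-c->q11 q8-a->q11 q8-b->q11 q8-c->q9 q9-a->q9 q9-b->q9 q9-c->q10 q10-a->q10 q10-b->q10 q10-c->q11 q11-a->q11 q11-b->q11 q11-c->q9

Run two small machines in parallel and take their product. One (5 states) tracks the input length, saturating at 4; the other (3 states) tracks the count of `c`s modulo 3. Each combined state is a pair, one component from each; accept when both components accept.
          a    b    c  
>  q0     q1   q1   q2 
   q1     q3   q3   q4 
   q2     q4   q4   q5 
   q3     q6   q6   q7 
   q4     q7   q7   q8 
   q5     q8   q8   q6 
 * q6     q9   q9  q10 
   q7    q10  q10  q11 
   q8    q11  q11   q9 
 * q9     q9   q9  q10 
   q10   q10  q10  q11 
   q11   q11  q11   q9 
(> = start, * = accepting)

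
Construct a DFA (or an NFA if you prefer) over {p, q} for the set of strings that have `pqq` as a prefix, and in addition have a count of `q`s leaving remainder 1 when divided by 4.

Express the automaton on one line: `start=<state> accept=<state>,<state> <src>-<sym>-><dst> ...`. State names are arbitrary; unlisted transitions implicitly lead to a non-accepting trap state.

Run two small machines in parallel and take their product. The first has 5 states tracking whether the input so far still matches the prefix `pqq`; the second has 4 states tracking the count of `q`s modulo 4. A product state is a pair (one from each), accepting exactly when both do. Equivalent product states are then merged.
With 8 states:
        p   q  
>  S0   S1  S2 
   S1   S2  S3 
   S2   S2  S2 
   S3   S2  S4 
   S4   S4  S5 
   S5   S5  S6 
   S6   S6  S7 
 * S7   S7  S4 
(> = start, * = accepting)

start=S0 accept=S7 S0-p->S1 S0-q->S2 S1-p->S2 S1-q->S3 S2-p->S2 S2-q->S2 S3-p->S2 S3-q->S4 S4-p->S4 S4-q->S5 S5-p->S5 S5-q->S6 S6-p->S6 S6-q->S7 S7-p->S7 S7-q->S4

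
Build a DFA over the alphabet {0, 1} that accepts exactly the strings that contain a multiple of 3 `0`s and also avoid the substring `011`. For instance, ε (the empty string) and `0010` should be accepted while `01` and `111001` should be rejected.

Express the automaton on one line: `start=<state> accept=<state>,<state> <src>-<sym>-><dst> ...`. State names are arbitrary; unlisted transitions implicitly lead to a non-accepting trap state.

Build one automaton per condition and run them in lockstep. One (3 states) tracks the count of `0`s modulo 3; the other (4 states) tracks partial matches of the forbidden pattern `011`. Each combined state is a pair, one component from each; accept when both components accept. Equivalent product states are then merged.
8 states suffice.
       0  1 
>* A   B  A 
   B   C  D 
   C   E  F 
   D   C  G 
 * E   B  H 
   F   E  G 
   G   G  G 
 * H   B  G 
(> = start, * = accepting)

start=A accept=A,E,H A-0->B A-1->A B-0->C B-1->D C-0->E C-1->F D-0->C D-1->G E-0->B E-1->H F-0->E F-1->G G-0->G G-1->G H-0->B H-1->G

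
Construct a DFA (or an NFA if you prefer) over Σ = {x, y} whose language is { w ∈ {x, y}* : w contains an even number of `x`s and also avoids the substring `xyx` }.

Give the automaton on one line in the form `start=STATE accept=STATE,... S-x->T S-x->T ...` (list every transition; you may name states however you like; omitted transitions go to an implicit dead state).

Handle the two conditions separately and then intersect. One (2 states) tracks the count of `x`s modulo 2; the other (4 states) tracks partial matches of the forbidden pattern `xyx`. Each combined state is a pair, one component from each; accept when both components accept. After merging equivalent states the machine shrinks.
With 7 states:
       x  y 
>* A   B  A 
   B   C  D 
 * C   B  E 
   D   F  G 
 * E   F  A 
   F   F  F 
   G   C  G 
(> = start, * = accepting)

start=A accept=A,C,E A-x->B A-y->A B-x->C B-y->D C-x->B C-y->E D-x->F D-y->G E-x->F E-y->A F-x->F F-y->F G-x->C G-y->G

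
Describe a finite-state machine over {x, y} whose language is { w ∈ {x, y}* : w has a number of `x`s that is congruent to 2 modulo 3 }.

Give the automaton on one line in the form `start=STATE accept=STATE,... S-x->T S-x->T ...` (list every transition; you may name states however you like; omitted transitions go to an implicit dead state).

The only thing that matters is how many `x`s have appeared, reduced mod 3. Use one state per residue: q0 for 0, …, q2 for 2. Reading `x` moves to the next residue; anything else stays put. q2 is accepting.
        x   y  
>  q0   q1  q0 
   q1   q2  q1 
 * q2   q0  q2 
(> = start, * = accepting)

start=q0 accept=q2 q0-x->q1 q0-y->q0 q1-x->q2 q1-y->q1 q2-x->q0 q2-y->q2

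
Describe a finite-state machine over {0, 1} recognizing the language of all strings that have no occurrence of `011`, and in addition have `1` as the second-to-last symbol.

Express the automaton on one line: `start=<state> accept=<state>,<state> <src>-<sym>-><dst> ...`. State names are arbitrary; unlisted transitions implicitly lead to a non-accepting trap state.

Build one automaton per condition and run them in lockstep. One (4 states) tracks partial matches of the forbidden pattern `011`; the other (7 states) tracks the last 2 symbols read. Each combined state is a pair, one component from each; accept when both components accept.
An 11-state machine:
          0    1  
>  q0     q1   q2 
   q1     q3   q4 
   q2     q5   q6 
   q3     q3   q4 
   q4     q5   q7 
 * q5     q3   q4 
 * q6     q5   q6 
   q7     q8   q7 
   q8     q9  q10 
   q9     q9  q10 
   q10    q8   q7 
(> = start, * = accepting)

start=q0 accept=q5,q6 q0-0->q1 q0-1->q2 q1-0->q3 q1-1->q4 q2-0->q5 q2-1->q6 q3-0->q3 q3-1->q4 q4-0->q5 q4-1->q7 q5-0->q3 q5-1->q4 q6-0->q5 q6-1->q6 q7-0->q8 q7-1->q7 q8-0->q9 q8-1->q10 q9-0->q9 q9-1->q10 q10-0->q8 q10-1->q7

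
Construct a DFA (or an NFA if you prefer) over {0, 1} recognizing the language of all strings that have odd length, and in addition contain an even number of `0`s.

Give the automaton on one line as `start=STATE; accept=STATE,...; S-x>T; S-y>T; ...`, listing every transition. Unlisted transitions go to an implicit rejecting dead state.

Handle the two conditions separately and then intersect. The first has 2 states tracking the input length modulo 2; the second has 2 states tracking the count of `0`s modulo 2. A product state is a pair (one from each), accepting exactly when both do.
With 4 states:
        0   1  
>  q0   q1  q2 
   q1   q0  q3 
 * q2   q3  q0 
   q3   q2  q1 
(> = start, * = accepting)

start=q0; accept=q2; q0-0>q1; q0-1>q2; q1-0>q0; q1-1>q3; q2-0>q3; q2-1>q0; q3-0>q2; q3-1>q1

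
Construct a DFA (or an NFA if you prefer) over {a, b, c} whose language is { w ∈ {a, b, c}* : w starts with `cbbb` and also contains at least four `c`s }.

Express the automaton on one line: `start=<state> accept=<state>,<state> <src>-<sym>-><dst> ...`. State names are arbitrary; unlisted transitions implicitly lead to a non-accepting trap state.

Build one automaton per condition and run them in lockstep. The first has 6 states tracking whether the input so far still matches the prefix `cbbb`; the second has 6 states tracking the count of `c`s, saturating at 5. A product state is a pair (one from each), accepting exactly when both do. Equivalent product states are then merged.
A 9-state machine:
        a   b   c  
>  q0   q1  q1  q2 
   q1   q1  q1  q1 
   q2   q1  q3  q1 
   q3   q1  q4  q1 
   q4   q1  q5  q1 
   q5   q5  q5  q6 
   q6   q6  q6  q7 
   q7   q7  q7  q8 
 * q8   q8  q8  q8 
(> = start, * = accepting)

start=q0 accept=q8 q0-a->q1 q0-b->q1 q0-c->q2 q1-a->q1 q1-b->q1 q1-c->q1 q2-a->q1 q2-b->q3 q2-c->q1 q3-a->q1 q3-b->q4 q3-c->q1 q4-a->q1 q4-b->q5 q4-c->q1 q5-a->q5 q5-b->q5 q5-c->q6 q6-a->q6 q6-b->q6 q6-c->q7 q7-a->q7 q7-b->q7 q7-c->q8 q8-a->q8 q8-b->q8 q8-c->q8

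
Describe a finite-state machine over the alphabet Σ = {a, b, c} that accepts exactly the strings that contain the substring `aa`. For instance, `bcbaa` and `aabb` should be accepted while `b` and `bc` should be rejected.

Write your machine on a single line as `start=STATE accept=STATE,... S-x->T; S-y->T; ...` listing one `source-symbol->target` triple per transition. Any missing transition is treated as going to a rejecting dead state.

Track how much of `aa` has been matched so far: state S0 is no progress, S2 is the absorbing accept state reached once `aa` has occurred. Intermediate states record partial matches; on a mismatch, fall back to the longest reusable overlap.
With 3 states:
        a   b   c  
>  S0   S1  S0  S0 
   S1   S2  S0  S0 
 * S2   S2  S2  S2 
(> = start, * = accepting)

start=S0; accept=S2; S0-a->S1; S0-b->S0; S0-c->S0; S1-a->S2; S1-b->S0; S1-c->S0; S2-a->S2; S2-b->S2; S2-c->S2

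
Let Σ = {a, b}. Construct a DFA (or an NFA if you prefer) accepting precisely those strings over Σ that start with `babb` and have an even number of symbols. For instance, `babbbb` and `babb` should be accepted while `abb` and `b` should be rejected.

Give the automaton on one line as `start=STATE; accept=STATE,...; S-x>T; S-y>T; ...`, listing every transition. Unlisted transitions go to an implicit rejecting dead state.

Handle the two conditions separately and then intersect. The first has 6 states tracking whether the input so far still matches the prefix `babb`; the second has 2 states tracking the input length modulo 2. A product state is a pair (one from each), accepting exactly when both do.
With 8 states:
        a   b  
>  q0   q1  q2 
   q1   q3  q3 
   q2   q4  q3 
   q3   q1  q1 
   q4   q1  q5 
   q5   q3  q6 
 * q6   q7  q7 
   q7   q6  q6 
(> = start, * = accepting)

start=q0; accept=q6; q0-a>q1; q0-b>q2; q1-a>q3; q1-b>q3; q2-a>q4; q2-b>q3; q3-a>q1; q3-b>q1; q4-a>q1; q4-b>q5; q5-a>q3; q5-b>q6; q6-a>q7; q6-b>q7; q7-a>q6; q7-b>q6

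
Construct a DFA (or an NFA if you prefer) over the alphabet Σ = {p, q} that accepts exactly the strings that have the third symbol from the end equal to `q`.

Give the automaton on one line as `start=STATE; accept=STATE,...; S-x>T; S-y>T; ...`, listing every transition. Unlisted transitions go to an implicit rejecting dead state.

Because acceptance depends on a position counted from the end, the machine has to buffer the most recent 3 symbols. Make each state the string of the last up-to-3 symbols read; on input `x` shift the window left and append `x`. Accept when the buffered window has length 3 and begins with `q`.
15 states suffice.
       p  q 
>  A   B  C 
   B   D  E 
   C   F  G 
   D   H  I 
   E   J  K 
   F   L  M 
   G   N  O 
   H   H  I 
   I   J  K 
   J   L  M 
   K   N  O 
 * L   H  I 
 * M   J  K 
 * N   L  M 
 * O   N  O 
(> = start, * = accepting)

start=A; accept=L,M,N,O; A-p>B; A-q>C; B-p>D; B-q>E; C-p>F; C-q>G; D-p>H; D-q>I; E-p>J; E-q>K; F-p>L; F-q>M; G-p>N; G-q>O; H-p>H; H-q>I; I-p>J; I-q>K; J-p>L; J-q>M; K-p>N; K-q>O; L-p>H; L-q>I; M-p>J; M-q>K; N-p>L; N-q>M; O-p>N; O-q>O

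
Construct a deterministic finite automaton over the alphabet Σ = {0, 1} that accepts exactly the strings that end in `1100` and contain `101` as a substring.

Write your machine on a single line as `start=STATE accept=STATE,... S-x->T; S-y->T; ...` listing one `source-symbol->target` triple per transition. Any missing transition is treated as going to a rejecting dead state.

start=q0; accept=q7; q0-0->q0; q0-1->q1; q1-0->q2; q1-1->q1; q2-0->q0; q2-1->q3; q3-0->q4; q3-1->q5; q4-0->q4; q4-1->q3; q5-0->q6; q5-1->q5; q6-0->q7; q6-1->q3; q7-0->q4; q7-1->q3

Run two small machines in parallel and take their product. The first has 5 states tracking how much of the suffix `1100` has currently been matched; the second has 4 states tracking whether and how much of `101` has been seen. A product state is a pair (one from each), accepting exactly when both do. Equivalent product states are then merged.
        0   1  
>  q0   q0  q1 
   q1   q2  q1 
   q2   q0  q3 
   q3   q4  q5 
   q4   q4  q3 
   q5   q6  q5 
   q6   q7  q3 
 * q7   q4  q3 
(> = start, * = accepting)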